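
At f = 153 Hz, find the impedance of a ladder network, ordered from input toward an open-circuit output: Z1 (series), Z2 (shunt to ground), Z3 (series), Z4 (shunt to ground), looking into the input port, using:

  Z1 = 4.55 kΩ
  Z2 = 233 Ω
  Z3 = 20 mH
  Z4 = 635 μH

Step 1 — Angular frequency: ω = 2π·f = 2π·153 = 961.3 rad/s.
Step 2 — Component impedances:
  Z1: Z = R = 4550 Ω
  Z2: Z = R = 233 Ω
  Z3: Z = jωL = j·961.3·0.02 = 0 + j19.23 Ω
  Z4: Z = jωL = j·961.3·0.000635 = 0 + j0.6104 Ω
Step 3 — Ladder network (open output): work backward from the far end, alternating series and parallel combinations. Z_in = 4552 + j19.69 Ω = 4552∠0.2° Ω.

Z = 4552 + j19.69 Ω = 4552∠0.2° Ω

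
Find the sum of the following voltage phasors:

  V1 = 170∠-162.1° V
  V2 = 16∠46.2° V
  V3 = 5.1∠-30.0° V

Step 1 — Convert each phasor to rectangular form:
  V1 = 170·(cos(-162.1°) + j·sin(-162.1°)) = -161.8 - j52.25 V
  V2 = 16·(cos(46.2°) + j·sin(46.2°)) = 11.07 + j11.55 V
  V3 = 5.1·(cos(-30.0°) + j·sin(-30.0°)) = 4.417 - j2.55 V
Step 2 — Sum components: V_total = -146.3 - j43.25 V.
Step 3 — Convert to polar: |V_total| = 152.5 V, ∠V_total = -163.5°.

V_total = 152.5∠-163.5° V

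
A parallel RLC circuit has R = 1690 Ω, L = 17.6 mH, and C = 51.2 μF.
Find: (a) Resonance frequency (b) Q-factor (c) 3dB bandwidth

Step 1 — Resonance: ω₀ = 1/√(LC) = 1/√(0.0176·5.12e-05) = 1053 rad/s.
Step 2 — f₀ = ω₀/(2π) = 167.7 Hz.
Step 3 — Parallel Q: Q = R/(ω₀L) = 1690/(1053·0.0176) = 91.15.
Step 4 — Bandwidth: Δω = ω₀/Q = 11.56 rad/s; BW = Δω/(2π) = 1.839 Hz.

(a) f₀ = 167.7 Hz  (b) Q = 91.15  (c) BW = 1.839 Hz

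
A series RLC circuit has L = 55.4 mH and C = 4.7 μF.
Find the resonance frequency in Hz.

Step 1 — Resonance condition Im(Z)=0 gives ω₀ = 1/√(LC).
Step 2 — ω₀ = 1/√(0.0554·4.7e-06) = 1960 rad/s.
Step 3 — f₀ = ω₀/(2π) = 311.9 Hz.

f₀ = 311.9 Hz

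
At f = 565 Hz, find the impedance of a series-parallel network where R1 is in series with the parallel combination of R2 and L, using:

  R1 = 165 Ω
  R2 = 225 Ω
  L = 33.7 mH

Step 1 — Angular frequency: ω = 2π·f = 2π·565 = 3550 rad/s.
Step 2 — Component impedances:
  R1: Z = R = 165 Ω
  R2: Z = R = 225 Ω
  L: Z = jωL = j·3550·0.0337 = 0 + j119.6 Ω
Step 3 — Parallel branch: R2 || L = 1/(1/R2 + 1/L) = 49.59 + j93.27 Ω.
Step 4 — Series with R1: Z_total = R1 + (R2 || L) = 214.6 + j93.27 Ω = 234∠23.5° Ω.

Z = 214.6 + j93.27 Ω = 234∠23.5° Ω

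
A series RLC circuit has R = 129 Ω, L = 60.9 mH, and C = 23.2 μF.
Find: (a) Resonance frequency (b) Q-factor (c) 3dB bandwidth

Step 1 — Resonance condition Im(Z)=0 gives ω₀ = 1/√(LC).
Step 2 — ω₀ = 1/√(0.0609·2.32e-05) = 841.3 rad/s.
Step 3 — f₀ = ω₀/(2π) = 133.9 Hz.
Step 4 — Series Q: Q = ω₀L/R = 841.3·0.0609/129 = 0.3972.
Step 5 — 3dB bandwidth: Δω = ω₀/Q = 2118 rad/s; BW = Δω/(2π) = 337.1 Hz.

(a) f₀ = 133.9 Hz  (b) Q = 0.3972  (c) BW = 337.1 Hz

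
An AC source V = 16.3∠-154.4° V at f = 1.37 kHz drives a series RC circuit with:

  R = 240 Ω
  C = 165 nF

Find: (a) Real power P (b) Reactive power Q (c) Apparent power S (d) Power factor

Step 1 — Angular frequency: ω = 2π·f = 2π·1370 = 8608 rad/s.
Step 2 — Component impedances:
  R: Z = R = 240 Ω
  C: Z = 1/(jωC) = -j/(ω·C) = 0 - j704.1 Ω
Step 3 — Series combination: Z_total = R + C = 240 - j704.1 Ω = 743.9∠-71.2° Ω.
Step 4 — Source phasor: V = 16.3∠-154.4° V = -14.7 - j7.043 V.
Step 5 — Current: I = V / Z = 0.002586 - j0.02176 A = 0.02191∠-83.2° A.
Step 6 — Complex power: S = V·I* = 0.1152 - j0.3381 VA.
Step 7 — Real power: P = Re(S) = 0.1152 W.
Step 8 — Reactive power: Q = Im(S) = -0.3381 VAR.
Step 9 — Apparent power: |S| = 0.3572 VA.
Step 10 — Power factor: PF = P/|S| = 0.3226 (leading).

(a) P = 0.1152 W  (b) Q = -0.3381 VAR  (c) S = 0.3572 VA  (d) PF = 0.3226 (leading)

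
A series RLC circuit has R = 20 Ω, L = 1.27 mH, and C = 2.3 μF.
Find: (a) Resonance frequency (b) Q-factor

Step 1 — Resonance condition Im(Z)=0 gives ω₀ = 1/√(LC).
Step 2 — ω₀ = 1/√(0.00127·2.3e-06) = 1.85e+04 rad/s.
Step 3 — f₀ = ω₀/(2π) = 2945 Hz.
Step 4 — Series Q: Q = ω₀L/R = 1.85e+04·0.00127/20 = 1.175.

(a) f₀ = 2945 Hz  (b) Q = 1.175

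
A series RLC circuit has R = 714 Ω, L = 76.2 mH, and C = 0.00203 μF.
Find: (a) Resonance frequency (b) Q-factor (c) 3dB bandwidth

Step 1 — Resonance: ω₀ = 1/√(LC) = 1/√(0.0762·2.03e-09) = 8.04e+04 rad/s.
Step 2 — f₀ = ω₀/(2π) = 1.28e+04 Hz.
Step 3 — Series Q: Q = ω₀L/R = 8.04e+04·0.0762/714 = 8.581.
Step 4 — Bandwidth: Δω = ω₀/Q = 9370 rad/s; BW = Δω/(2π) = 1491 Hz.

(a) f₀ = 1.28e+04 Hz  (b) Q = 8.581  (c) BW = 1491 Hz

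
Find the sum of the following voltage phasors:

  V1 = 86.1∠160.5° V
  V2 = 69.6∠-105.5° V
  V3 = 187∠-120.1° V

Step 1 — Convert each phasor to rectangular form:
  V1 = 86.1·(cos(160.5°) + j·sin(160.5°)) = -81.16 + j28.74 V
  V2 = 69.6·(cos(-105.5°) + j·sin(-105.5°)) = -18.6 - j67.07 V
  V3 = 187·(cos(-120.1°) + j·sin(-120.1°)) = -93.78 - j161.8 V
Step 2 — Sum components: V_total = -193.5 - j200.1 V.
Step 3 — Convert to polar: |V_total| = 278.4 V, ∠V_total = -134.0°.

V_total = 278.4∠-134.0° V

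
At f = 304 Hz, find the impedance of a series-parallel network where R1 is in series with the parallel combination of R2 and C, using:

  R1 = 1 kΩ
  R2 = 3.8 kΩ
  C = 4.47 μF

Step 1 — Angular frequency: ω = 2π·f = 2π·304 = 1910 rad/s.
Step 2 — Component impedances:
  R1: Z = R = 1000 Ω
  R2: Z = R = 3800 Ω
  C: Z = 1/(jωC) = -j/(ω·C) = 0 - j117.1 Ω
Step 3 — Parallel branch: R2 || C = 1/(1/R2 + 1/C) = 3.606 - j117 Ω.
Step 4 — Series with R1: Z_total = R1 + (R2 || C) = 1004 - j117 Ω = 1010∠-6.7° Ω.

Z = 1004 - j117 Ω = 1010∠-6.7° Ω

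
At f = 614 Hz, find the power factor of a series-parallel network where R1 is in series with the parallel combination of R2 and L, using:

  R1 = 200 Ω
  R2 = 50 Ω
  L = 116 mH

Step 1 — Angular frequency: ω = 2π·f = 2π·614 = 3858 rad/s.
Step 2 — Component impedances:
  R1: Z = R = 200 Ω
  R2: Z = R = 50 Ω
  L: Z = jωL = j·3858·0.116 = 0 + j447.5 Ω
Step 3 — Parallel branch: R2 || L = 1/(1/R2 + 1/L) = 49.38 + j5.518 Ω.
Step 4 — Series with R1: Z_total = R1 + (R2 || L) = 249.4 + j5.518 Ω = 249.4∠1.3° Ω.
Step 5 — Power factor: PF = cos(φ) = Re(Z)/|Z| = 249.38/249.44 = 0.9998.
Step 6 — Type: Im(Z) = 5.518 ⇒ lagging (phase φ = 1.3°).

PF = 0.9998 (lagging, φ = 1.3°)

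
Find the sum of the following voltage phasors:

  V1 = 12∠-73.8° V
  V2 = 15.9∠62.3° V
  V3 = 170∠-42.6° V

Step 1 — Convert each phasor to rectangular form:
  V1 = 12·(cos(-73.8°) + j·sin(-73.8°)) = 3.348 - j11.52 V
  V2 = 15.9·(cos(62.3°) + j·sin(62.3°)) = 7.391 + j14.08 V
  V3 = 170·(cos(-42.6°) + j·sin(-42.6°)) = 125.1 - j115.1 V
Step 2 — Sum components: V_total = 135.9 - j112.5 V.
Step 3 — Convert to polar: |V_total| = 176.4 V, ∠V_total = -39.6°.

V_total = 176.4∠-39.6° V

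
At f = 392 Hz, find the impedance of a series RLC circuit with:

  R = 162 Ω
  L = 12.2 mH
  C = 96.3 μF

Step 1 — Angular frequency: ω = 2π·f = 2π·392 = 2463 rad/s.
Step 2 — Component impedances:
  R: Z = R = 162 Ω
  L: Z = jωL = j·2463·0.0122 = 0 + j30.05 Ω
  C: Z = 1/(jωC) = -j/(ω·C) = 0 - j4.216 Ω
Step 3 — Series combination: Z_total = R + L + C = 162 + j25.83 Ω = 164∠9.1° Ω.

Z = 162 + j25.83 Ω = 164∠9.1° Ω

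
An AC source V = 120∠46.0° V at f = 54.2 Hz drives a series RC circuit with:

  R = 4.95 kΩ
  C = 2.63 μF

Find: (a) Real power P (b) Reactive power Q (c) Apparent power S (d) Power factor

Step 1 — Angular frequency: ω = 2π·f = 2π·54.2 = 340.5 rad/s.
Step 2 — Component impedances:
  R: Z = R = 4950 Ω
  C: Z = 1/(jωC) = -j/(ω·C) = 0 - j1117 Ω
Step 3 — Series combination: Z_total = R + C = 4950 - j1117 Ω = 5074∠-12.7° Ω.
Step 4 — Source phasor: V = 120∠46.0° V = 83.36 + j86.32 V.
Step 5 — Current: I = V / Z = 0.01228 + j0.02021 A = 0.02365∠58.7° A.
Step 6 — Complex power: S = V·I* = 2.768 - j0.6244 VA.
Step 7 — Real power: P = Re(S) = 2.768 W.
Step 8 — Reactive power: Q = Im(S) = -0.6244 VAR.
Step 9 — Apparent power: |S| = 2.838 VA.
Step 10 — Power factor: PF = P/|S| = 0.9755 (leading).

(a) P = 2.768 W  (b) Q = -0.6244 VAR  (c) S = 2.838 VA  (d) PF = 0.9755 (leading)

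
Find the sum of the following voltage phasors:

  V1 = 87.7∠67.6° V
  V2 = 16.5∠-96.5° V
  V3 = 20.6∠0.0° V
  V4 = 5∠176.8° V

Step 1 — Convert each phasor to rectangular form:
  V1 = 87.7·(cos(67.6°) + j·sin(67.6°)) = 33.42 + j81.08 V
  V2 = 16.5·(cos(-96.5°) + j·sin(-96.5°)) = -1.868 - j16.39 V
  V3 = 20.6·(cos(0.0°) + j·sin(0.0°)) = 20.6 V
  V4 = 5·(cos(176.8°) + j·sin(176.8°)) = -4.992 + j0.2791 V
Step 2 — Sum components: V_total = 47.16 + j64.97 V.
Step 3 — Convert to polar: |V_total| = 80.28 V, ∠V_total = 54.0°.

V_total = 80.28∠54.0° V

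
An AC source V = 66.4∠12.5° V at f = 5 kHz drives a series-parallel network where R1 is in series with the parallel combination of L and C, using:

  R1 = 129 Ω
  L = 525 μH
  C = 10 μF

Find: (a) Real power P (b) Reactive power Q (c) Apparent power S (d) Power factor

Step 1 — Angular frequency: ω = 2π·f = 2π·5000 = 3.142e+04 rad/s.
Step 2 — Component impedances:
  R1: Z = R = 129 Ω
  L: Z = jωL = j·3.142e+04·0.000525 = 0 + j16.49 Ω
  C: Z = 1/(jωC) = -j/(ω·C) = 0 - j3.183 Ω
Step 3 — Parallel branch: L || C = 1/(1/L + 1/C) = 0 - j3.944 Ω.
Step 4 — Series with R1: Z_total = R1 + (L || C) = 129 - j3.944 Ω = 129.1∠-1.8° Ω.
Step 5 — Source phasor: V = 66.4∠12.5° V = 64.83 + j14.37 V.
Step 6 — Current: I = V / Z = 0.4987 + j0.1267 A = 0.5145∠14.3° A.
Step 7 — Complex power: S = V·I* = 34.15 - j1.044 VA.
Step 8 — Real power: P = Re(S) = 34.15 W.
Step 9 — Reactive power: Q = Im(S) = -1.044 VAR.
Step 10 — Apparent power: |S| = 34.16 VA.
Step 11 — Power factor: PF = P/|S| = 0.9995 (leading).

(a) P = 34.15 W  (b) Q = -1.044 VAR  (c) S = 34.16 VA  (d) PF = 0.9995 (leading)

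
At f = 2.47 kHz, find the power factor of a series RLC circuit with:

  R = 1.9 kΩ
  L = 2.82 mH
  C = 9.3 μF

Step 1 — Angular frequency: ω = 2π·f = 2π·2470 = 1.552e+04 rad/s.
Step 2 — Component impedances:
  R: Z = R = 1900 Ω
  L: Z = jωL = j·1.552e+04·0.00282 = 0 + j43.76 Ω
  C: Z = 1/(jωC) = -j/(ω·C) = 0 - j6.929 Ω
Step 3 — Series combination: Z_total = R + L + C = 1900 + j36.84 Ω = 1900∠1.1° Ω.
Step 4 — Power factor: PF = cos(φ) = Re(Z)/|Z| = 1900/1900.4 = 0.9998.
Step 5 — Type: Im(Z) = 36.84 ⇒ lagging (phase φ = 1.1°).

PF = 0.9998 (lagging, φ = 1.1°)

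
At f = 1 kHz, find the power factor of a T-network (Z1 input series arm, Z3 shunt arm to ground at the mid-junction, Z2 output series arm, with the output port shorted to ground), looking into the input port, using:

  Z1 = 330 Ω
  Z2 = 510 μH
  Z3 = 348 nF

Step 1 — Angular frequency: ω = 2π·f = 2π·1000 = 6283 rad/s.
Step 2 — Component impedances:
  Z1: Z = R = 330 Ω
  Z2: Z = jωL = j·6283·0.00051 = 0 + j3.204 Ω
  Z3: Z = 1/(jωC) = -j/(ω·C) = 0 - j457.3 Ω
Step 3 — With the output port shorted to ground, the output series arm Z2 runs from the junction to ground; the shunt arm Z3 also runs from the junction to ground. They appear in parallel: Z3 || Z2 = 0 + j3.227 Ω.
Step 4 — Series with input arm Z1: Z_in = Z1 + (Z3 || Z2) = 330 + j3.227 Ω = 330∠0.6° Ω.
Step 5 — Power factor: PF = cos(φ) = Re(Z)/|Z| = 330/330 = 1.
Step 6 — Type: Im(Z) = 3.227 ⇒ lagging (phase φ = 0.6°).

PF = 1 (lagging, φ = 0.6°)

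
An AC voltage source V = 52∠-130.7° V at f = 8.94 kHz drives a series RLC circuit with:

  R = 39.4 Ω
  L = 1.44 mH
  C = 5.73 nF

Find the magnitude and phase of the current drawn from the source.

Step 1 — Angular frequency: ω = 2π·f = 2π·8940 = 5.617e+04 rad/s.
Step 2 — Component impedances:
  R: Z = R = 39.4 Ω
  L: Z = jωL = j·5.617e+04·0.00144 = 0 + j80.89 Ω
  C: Z = 1/(jωC) = -j/(ω·C) = 0 - j3107 Ω
Step 3 — Series combination: Z_total = R + L + C = 39.4 - j3026 Ω = 3026∠-89.3° Ω.
Step 4 — Source phasor: V = 52∠-130.7° V = -33.91 - j39.42 V.
Step 5 — Ohm's law: I = V / Z_total = (-33.91 - j39.42) / (39.4 - j3026) = 0.01288 - j0.01137 A.
Step 6 — Convert to polar: |I| = 0.01718 A, ∠I = -41.4°.

I = 0.01718∠-41.4° A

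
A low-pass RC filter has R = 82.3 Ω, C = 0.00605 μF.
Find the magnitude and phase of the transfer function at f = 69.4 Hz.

Step 1 — Angular frequency: ω = 2π·69.4 = 436.1 rad/s.
Step 2 — Transfer function: H(jω) = 1/(1 + jωRC).
Step 3 — Denominator: 1 + jωRC = 1 + j·436.1·82.3·6.05e-09 = 1 + j0.0002171.
Step 4 — H = 1 - j0.0002171.
Step 5 — Magnitude: |H| = 1 (-0.0 dB); phase: φ = -0.0°.

|H| = 1 (-0.0 dB), φ = -0.0°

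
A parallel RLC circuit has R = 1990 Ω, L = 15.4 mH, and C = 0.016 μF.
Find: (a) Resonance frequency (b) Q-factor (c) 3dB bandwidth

Step 1 — Resonance: ω₀ = 1/√(LC) = 1/√(0.0154·1.6e-08) = 6.371e+04 rad/s.
Step 2 — f₀ = ω₀/(2π) = 1.014e+04 Hz.
Step 3 — Parallel Q: Q = R/(ω₀L) = 1990/(6.371e+04·0.0154) = 2.028.
Step 4 — Bandwidth: Δω = ω₀/Q = 3.141e+04 rad/s; BW = Δω/(2π) = 4999 Hz.

(a) f₀ = 1.014e+04 Hz  (b) Q = 2.028  (c) BW = 4999 Hz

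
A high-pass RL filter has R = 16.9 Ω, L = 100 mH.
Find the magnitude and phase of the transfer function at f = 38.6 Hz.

Step 1 — Angular frequency: ω = 2π·38.6 = 242.5 rad/s.
Step 2 — Transfer function: H(jω) = jωL/(R + jωL).
Step 3 — Numerator jωL = j·24.25; denominator R + jωL = 16.9 + j24.25.
Step 4 — H = 0.6731 + j0.4691.
Step 5 — Magnitude: |H| = 0.8205 (-1.7 dB); phase: φ = 34.9°.

|H| = 0.8205 (-1.7 dB), φ = 34.9°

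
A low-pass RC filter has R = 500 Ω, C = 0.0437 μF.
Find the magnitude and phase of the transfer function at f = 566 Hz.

Step 1 — Angular frequency: ω = 2π·566 = 3556 rad/s.
Step 2 — Transfer function: H(jω) = 1/(1 + jωRC).
Step 3 — Denominator: 1 + jωRC = 1 + j·3556·500·4.37e-08 = 1 + j0.0777.
Step 4 — H = 0.994 - j0.07724.
Step 5 — Magnitude: |H| = 0.997 (-0.0 dB); phase: φ = -4.4°.

|H| = 0.997 (-0.0 dB), φ = -4.4°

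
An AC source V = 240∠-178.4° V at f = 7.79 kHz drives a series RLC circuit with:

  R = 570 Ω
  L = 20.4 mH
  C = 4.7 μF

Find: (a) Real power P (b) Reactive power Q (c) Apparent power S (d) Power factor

Step 1 — Angular frequency: ω = 2π·f = 2π·7790 = 4.895e+04 rad/s.
Step 2 — Component impedances:
  R: Z = R = 570 Ω
  L: Z = jωL = j·4.895e+04·0.0204 = 0 + j998.5 Ω
  C: Z = 1/(jωC) = -j/(ω·C) = 0 - j4.347 Ω
Step 3 — Series combination: Z_total = R + L + C = 570 + j994.2 Ω = 1146∠60.2° Ω.
Step 4 — Source phasor: V = 240∠-178.4° V = -239.9 - j6.701 V.
Step 5 — Current: I = V / Z = -0.1092 + j0.1787 A = 0.2094∠121.4° A.
Step 6 — Complex power: S = V·I* = 25 + j43.6 VA.
Step 7 — Real power: P = Re(S) = 25 W.
Step 8 — Reactive power: Q = Im(S) = 43.6 VAR.
Step 9 — Apparent power: |S| = 50.26 VA.
Step 10 — Power factor: PF = P/|S| = 0.4974 (lagging).

(a) P = 25 W  (b) Q = 43.6 VAR  (c) S = 50.26 VA  (d) PF = 0.4974 (lagging)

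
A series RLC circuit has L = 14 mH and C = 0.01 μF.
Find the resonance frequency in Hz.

Step 1 — Resonance condition Im(Z)=0 gives ω₀ = 1/√(LC).
Step 2 — ω₀ = 1/√(0.014·1e-08) = 8.452e+04 rad/s.
Step 3 — f₀ = ω₀/(2π) = 1.345e+04 Hz.

f₀ = 1.345e+04 Hz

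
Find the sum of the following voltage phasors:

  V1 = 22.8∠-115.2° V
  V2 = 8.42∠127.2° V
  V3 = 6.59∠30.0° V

Step 1 — Convert each phasor to rectangular form:
  V1 = 22.8·(cos(-115.2°) + j·sin(-115.2°)) = -9.708 - j20.63 V
  V2 = 8.42·(cos(127.2°) + j·sin(127.2°)) = -5.091 + j6.707 V
  V3 = 6.59·(cos(30.0°) + j·sin(30.0°)) = 5.707 + j3.295 V
Step 2 — Sum components: V_total = -9.091 - j10.63 V.
Step 3 — Convert to polar: |V_total| = 13.99 V, ∠V_total = -130.5°.

V_total = 13.99∠-130.5° V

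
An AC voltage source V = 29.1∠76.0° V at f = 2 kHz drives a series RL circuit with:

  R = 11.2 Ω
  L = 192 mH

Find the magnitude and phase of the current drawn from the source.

Step 1 — Angular frequency: ω = 2π·f = 2π·2000 = 1.257e+04 rad/s.
Step 2 — Component impedances:
  R: Z = R = 11.2 Ω
  L: Z = jωL = j·1.257e+04·0.192 = 0 + j2413 Ω
Step 3 — Series combination: Z_total = R + L = 11.2 + j2413 Ω = 2413∠89.7° Ω.
Step 4 — Source phasor: V = 29.1∠76.0° V = 7.04 + j28.24 V.
Step 5 — Ohm's law: I = V / Z_total = (7.04 + j28.24) / (11.2 + j2413) = 0.01172 - j0.002863 A.
Step 6 — Convert to polar: |I| = 0.01206 A, ∠I = -13.7°.

I = 0.01206∠-13.7° A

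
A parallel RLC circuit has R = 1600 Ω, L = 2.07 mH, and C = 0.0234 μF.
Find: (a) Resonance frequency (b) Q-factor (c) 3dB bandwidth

Step 1 — Resonance: ω₀ = 1/√(LC) = 1/√(0.00207·2.34e-08) = 1.437e+05 rad/s.
Step 2 — f₀ = ω₀/(2π) = 2.287e+04 Hz.
Step 3 — Parallel Q: Q = R/(ω₀L) = 1600/(1.437e+05·0.00207) = 5.38.
Step 4 — Bandwidth: Δω = ω₀/Q = 2.671e+04 rad/s; BW = Δω/(2π) = 4251 Hz.

(a) f₀ = 2.287e+04 Hz  (b) Q = 5.38  (c) BW = 4251 Hz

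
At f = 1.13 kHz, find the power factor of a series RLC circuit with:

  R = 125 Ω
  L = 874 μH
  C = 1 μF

Step 1 — Angular frequency: ω = 2π·f = 2π·1130 = 7100 rad/s.
Step 2 — Component impedances:
  R: Z = R = 125 Ω
  L: Z = jωL = j·7100·0.000874 = 0 + j6.205 Ω
  C: Z = 1/(jωC) = -j/(ω·C) = 0 - j140.8 Ω
Step 3 — Series combination: Z_total = R + L + C = 125 - j134.6 Ω = 183.7∠-47.1° Ω.
Step 4 — Power factor: PF = cos(φ) = Re(Z)/|Z| = 125/183.72 = 0.6804.
Step 5 — Type: Im(Z) = -134.6 ⇒ leading (phase φ = -47.1°).

PF = 0.6804 (leading, φ = -47.1°)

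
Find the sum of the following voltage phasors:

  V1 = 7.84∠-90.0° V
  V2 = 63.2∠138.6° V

Step 1 — Convert each phasor to rectangular form:
  V1 = 7.84·(cos(-90.0°) + j·sin(-90.0°)) = 0 - j7.84 V
  V2 = 63.2·(cos(138.6°) + j·sin(138.6°)) = -47.41 + j41.79 V
Step 2 — Sum components: V_total = -47.41 + j33.95 V.
Step 3 — Convert to polar: |V_total| = 58.31 V, ∠V_total = 144.4°.

V_total = 58.31∠144.4° V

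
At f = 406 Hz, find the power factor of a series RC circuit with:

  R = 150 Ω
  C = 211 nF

Step 1 — Angular frequency: ω = 2π·f = 2π·406 = 2551 rad/s.
Step 2 — Component impedances:
  R: Z = R = 150 Ω
  C: Z = 1/(jωC) = -j/(ω·C) = 0 - j1858 Ω
Step 3 — Series combination: Z_total = R + C = 150 - j1858 Ω = 1864∠-85.4° Ω.
Step 4 — Power factor: PF = cos(φ) = Re(Z)/|Z| = 150/1863.9 = 0.08048.
Step 5 — Type: Im(Z) = -1858 ⇒ leading (phase φ = -85.4°).

PF = 0.08048 (leading, φ = -85.4°)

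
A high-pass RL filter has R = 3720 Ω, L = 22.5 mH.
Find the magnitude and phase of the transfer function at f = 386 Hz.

Step 1 — Angular frequency: ω = 2π·386 = 2425 rad/s.
Step 2 — Transfer function: H(jω) = jωL/(R + jωL).
Step 3 — Numerator jωL = j·54.57; denominator R + jωL = 3720 + j54.57.
Step 4 — H = 0.0002151 + j0.01467.
Step 5 — Magnitude: |H| = 0.01467 (-36.7 dB); phase: φ = 89.2°.

|H| = 0.01467 (-36.7 dB), φ = 89.2°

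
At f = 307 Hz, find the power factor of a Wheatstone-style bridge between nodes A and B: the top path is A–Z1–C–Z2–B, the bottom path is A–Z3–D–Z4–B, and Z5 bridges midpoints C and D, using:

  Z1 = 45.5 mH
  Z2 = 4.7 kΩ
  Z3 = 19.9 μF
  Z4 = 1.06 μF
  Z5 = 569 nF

Step 1 — Angular frequency: ω = 2π·f = 2π·307 = 1929 rad/s.
Step 2 — Component impedances:
  Z1: Z = jωL = j·1929·0.0455 = 0 + j87.77 Ω
  Z2: Z = R = 4700 Ω
  Z3: Z = 1/(jωC) = -j/(ω·C) = 0 - j26.05 Ω
  Z4: Z = 1/(jωC) = -j/(ω·C) = 0 - j489.1 Ω
  Z5: Z = 1/(jωC) = -j/(ω·C) = 0 - j911.1 Ω
Step 3 — Bridge requires nodal analysis (the Z5 bridge couples midpoints C and D, so the two paths cannot be reduced to a simple series/parallel combination). Setting node B to ground and injecting 1 A at node A, the 3-node admittance system at A, C, D solves to V_A = Z_AB = 56.42 - j509.3 Ω = 512.4∠-83.7° Ω.
Step 4 — Power factor: PF = cos(φ) = Re(Z)/|Z| = 56.42/512.4 = 0.1101.
Step 5 — Type: Im(Z) = -509.3 ⇒ leading (phase φ = -83.7°).

PF = 0.1101 (leading, φ = -83.7°)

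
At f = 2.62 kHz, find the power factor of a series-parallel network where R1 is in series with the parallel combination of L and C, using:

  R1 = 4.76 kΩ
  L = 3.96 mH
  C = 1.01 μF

Step 1 — Angular frequency: ω = 2π·f = 2π·2620 = 1.646e+04 rad/s.
Step 2 — Component impedances:
  R1: Z = R = 4760 Ω
  L: Z = jωL = j·1.646e+04·0.00396 = 0 + j65.19 Ω
  C: Z = 1/(jωC) = -j/(ω·C) = 0 - j60.14 Ω
Step 3 — Parallel branch: L || C = 1/(1/L + 1/C) = 0 - j777.2 Ω.
Step 4 — Series with R1: Z_total = R1 + (L || C) = 4760 - j777.2 Ω = 4823∠-9.3° Ω.
Step 5 — Power factor: PF = cos(φ) = Re(Z)/|Z| = 4760/4823 = 0.9869.
Step 6 — Type: Im(Z) = -777.2 ⇒ leading (phase φ = -9.3°).

PF = 0.9869 (leading, φ = -9.3°)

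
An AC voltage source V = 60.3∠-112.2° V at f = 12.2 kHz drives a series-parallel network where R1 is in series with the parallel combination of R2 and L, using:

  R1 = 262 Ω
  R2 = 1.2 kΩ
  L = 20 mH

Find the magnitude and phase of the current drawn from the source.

Step 1 — Angular frequency: ω = 2π·f = 2π·1.22e+04 = 7.665e+04 rad/s.
Step 2 — Component impedances:
  R1: Z = R = 262 Ω
  R2: Z = R = 1200 Ω
  L: Z = jωL = j·7.665e+04·0.02 = 0 + j1533 Ω
Step 3 — Parallel branch: R2 || L = 1/(1/R2 + 1/L) = 744.1 + j582.4 Ω.
Step 4 — Series with R1: Z_total = R1 + (R2 || L) = 1006 + j582.4 Ω = 1163∠30.1° Ω.
Step 5 — Source phasor: V = 60.3∠-112.2° V = -22.78 - j55.83 V.
Step 6 — Ohm's law: I = V / Z_total = (-22.78 - j55.83) / (1006 + j582.4) = -0.04102 - j0.03174 A.
Step 7 — Convert to polar: |I| = 0.05187 A, ∠I = -142.3°.

I = 0.05187∠-142.3° A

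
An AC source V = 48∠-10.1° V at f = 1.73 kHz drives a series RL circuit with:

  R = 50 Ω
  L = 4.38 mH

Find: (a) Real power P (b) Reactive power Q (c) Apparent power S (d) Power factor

Step 1 — Angular frequency: ω = 2π·f = 2π·1730 = 1.087e+04 rad/s.
Step 2 — Component impedances:
  R: Z = R = 50 Ω
  L: Z = jωL = j·1.087e+04·0.00438 = 0 + j47.61 Ω
Step 3 — Series combination: Z_total = R + L = 50 + j47.61 Ω = 69.04∠43.6° Ω.
Step 4 — Source phasor: V = 48∠-10.1° V = 47.26 - j8.418 V.
Step 5 — Current: I = V / Z = 0.4116 - j0.5603 A = 0.6952∠-53.7° A.
Step 6 — Complex power: S = V·I* = 24.17 + j23.01 VA.
Step 7 — Real power: P = Re(S) = 24.17 W.
Step 8 — Reactive power: Q = Im(S) = 23.01 VAR.
Step 9 — Apparent power: |S| = 33.37 VA.
Step 10 — Power factor: PF = P/|S| = 0.7242 (lagging).

(a) P = 24.17 W  (b) Q = 23.01 VAR  (c) S = 33.37 VA  (d) PF = 0.7242 (lagging)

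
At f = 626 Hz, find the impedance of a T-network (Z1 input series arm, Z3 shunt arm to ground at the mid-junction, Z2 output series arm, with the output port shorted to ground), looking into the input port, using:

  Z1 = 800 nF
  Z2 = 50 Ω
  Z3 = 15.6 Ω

Step 1 — Angular frequency: ω = 2π·f = 2π·626 = 3933 rad/s.
Step 2 — Component impedances:
  Z1: Z = 1/(jωC) = -j/(ω·C) = 0 - j317.8 Ω
  Z2: Z = R = 50 Ω
  Z3: Z = R = 15.6 Ω
Step 3 — With the output port shorted to ground, the output series arm Z2 runs from the junction to ground; the shunt arm Z3 also runs from the junction to ground. They appear in parallel: Z3 || Z2 = 11.89 Ω.
Step 4 — Series with input arm Z1: Z_in = Z1 + (Z3 || Z2) = 11.89 - j317.8 Ω = 318∠-87.9° Ω.

Z = 11.89 - j317.8 Ω = 318∠-87.9° Ω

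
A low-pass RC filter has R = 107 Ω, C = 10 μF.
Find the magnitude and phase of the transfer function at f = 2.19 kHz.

Step 1 — Angular frequency: ω = 2π·2190 = 1.376e+04 rad/s.
Step 2 — Transfer function: H(jω) = 1/(1 + jωRC).
Step 3 — Denominator: 1 + jωRC = 1 + j·1.376e+04·107·1e-05 = 1 + j14.72.
Step 4 — H = 0.004592 - j0.06761.
Step 5 — Magnitude: |H| = 0.06776 (-23.4 dB); phase: φ = -86.1°.

|H| = 0.06776 (-23.4 dB), φ = -86.1°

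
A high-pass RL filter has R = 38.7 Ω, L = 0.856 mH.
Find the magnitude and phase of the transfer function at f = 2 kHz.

Step 1 — Angular frequency: ω = 2π·2000 = 1.257e+04 rad/s.
Step 2 — Transfer function: H(jω) = jωL/(R + jωL).
Step 3 — Numerator jωL = j·10.76; denominator R + jωL = 38.7 + j10.76.
Step 4 — H = 0.07172 + j0.258.
Step 5 — Magnitude: |H| = 0.2678 (-11.4 dB); phase: φ = 74.5°.

|H| = 0.2678 (-11.4 dB), φ = 74.5°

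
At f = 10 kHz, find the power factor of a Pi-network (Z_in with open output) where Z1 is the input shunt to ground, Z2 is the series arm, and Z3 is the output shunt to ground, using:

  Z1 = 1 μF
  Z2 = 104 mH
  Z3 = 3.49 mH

Step 1 — Angular frequency: ω = 2π·f = 2π·1e+04 = 6.283e+04 rad/s.
Step 2 — Component impedances:
  Z1: Z = 1/(jωC) = -j/(ω·C) = 0 - j15.92 Ω
  Z2: Z = jωL = j·6.283e+04·0.104 = 0 + j6535 Ω
  Z3: Z = jωL = j·6.283e+04·0.00349 = 0 + j219.3 Ω
Step 3 — With open output, the series arm Z2 and the output shunt Z3 appear in series to ground: Z2 + Z3 = 0 + j6754 Ω.
Step 4 — Parallel with input shunt Z1: Z_in = Z1 || (Z2 + Z3) = 0 - j15.95 Ω = 15.95∠-90.0° Ω.
Step 5 — Power factor: PF = cos(φ) = Re(Z)/|Z| = 0/15.95 = 0.
Step 6 — Type: Im(Z) = -15.95 ⇒ leading (phase φ = -90.0°).

PF = 0 (leading, φ = -90.0°)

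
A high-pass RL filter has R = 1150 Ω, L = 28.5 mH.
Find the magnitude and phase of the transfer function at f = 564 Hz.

Step 1 — Angular frequency: ω = 2π·564 = 3544 rad/s.
Step 2 — Transfer function: H(jω) = jωL/(R + jωL).
Step 3 — Numerator jωL = j·101; denominator R + jωL = 1150 + j101.
Step 4 — H = 0.007654 + j0.08715.
Step 5 — Magnitude: |H| = 0.08749 (-21.2 dB); phase: φ = 85.0°.

|H| = 0.08749 (-21.2 dB), φ = 85.0°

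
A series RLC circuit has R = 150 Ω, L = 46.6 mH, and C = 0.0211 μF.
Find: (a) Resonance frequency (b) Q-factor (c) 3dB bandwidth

Step 1 — Resonance: ω₀ = 1/√(LC) = 1/√(0.0466·2.11e-08) = 3.189e+04 rad/s.
Step 2 — f₀ = ω₀/(2π) = 5076 Hz.
Step 3 — Series Q: Q = ω₀L/R = 3.189e+04·0.0466/150 = 9.907.
Step 4 — Bandwidth: Δω = ω₀/Q = 3219 rad/s; BW = Δω/(2π) = 512.3 Hz.

(a) f₀ = 5076 Hz  (b) Q = 9.907  (c) BW = 512.3 Hz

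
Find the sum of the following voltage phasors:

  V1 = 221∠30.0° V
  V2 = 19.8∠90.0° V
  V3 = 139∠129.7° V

Step 1 — Convert each phasor to rectangular form:
  V1 = 221·(cos(30.0°) + j·sin(30.0°)) = 191.4 + j110.5 V
  V2 = 19.8·(cos(90.0°) + j·sin(90.0°)) = 0 + j19.8 V
  V3 = 139·(cos(129.7°) + j·sin(129.7°)) = -88.79 + j106.9 V
Step 2 — Sum components: V_total = 102.6 + j237.2 V.
Step 3 — Convert to polar: |V_total| = 258.5 V, ∠V_total = 66.6°.

V_total = 258.5∠66.6° V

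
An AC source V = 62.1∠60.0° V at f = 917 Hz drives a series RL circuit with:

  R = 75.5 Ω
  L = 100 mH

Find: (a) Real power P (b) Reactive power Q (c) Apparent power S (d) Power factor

Step 1 — Angular frequency: ω = 2π·f = 2π·917 = 5762 rad/s.
Step 2 — Component impedances:
  R: Z = R = 75.5 Ω
  L: Z = jωL = j·5762·0.1 = 0 + j576.2 Ω
Step 3 — Series combination: Z_total = R + L = 75.5 + j576.2 Ω = 581.1∠82.5° Ω.
Step 4 — Source phasor: V = 62.1∠60.0° V = 31.05 + j53.78 V.
Step 5 — Current: I = V / Z = 0.09871 - j0.04096 A = 0.1069∠-22.5° A.
Step 6 — Complex power: S = V·I* = 0.8623 + j6.58 VA.
Step 7 — Real power: P = Re(S) = 0.8623 W.
Step 8 — Reactive power: Q = Im(S) = 6.58 VAR.
Step 9 — Apparent power: |S| = 6.636 VA.
Step 10 — Power factor: PF = P/|S| = 0.1299 (lagging).

(a) P = 0.8623 W  (b) Q = 6.58 VAR  (c) S = 6.636 VA  (d) PF = 0.1299 (lagging)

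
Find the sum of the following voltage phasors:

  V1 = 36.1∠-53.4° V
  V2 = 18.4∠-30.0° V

Step 1 — Convert each phasor to rectangular form:
  V1 = 36.1·(cos(-53.4°) + j·sin(-53.4°)) = 21.52 - j28.98 V
  V2 = 18.4·(cos(-30.0°) + j·sin(-30.0°)) = 15.93 - j9.2 V
Step 2 — Sum components: V_total = 37.46 - j38.18 V.
Step 3 — Convert to polar: |V_total| = 53.49 V, ∠V_total = -45.5°.

V_total = 53.49∠-45.5° V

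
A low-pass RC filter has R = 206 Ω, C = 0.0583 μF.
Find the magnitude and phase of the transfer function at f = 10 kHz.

Step 1 — Angular frequency: ω = 2π·1e+04 = 6.283e+04 rad/s.
Step 2 — Transfer function: H(jω) = 1/(1 + jωRC).
Step 3 — Denominator: 1 + jωRC = 1 + j·6.283e+04·206·5.83e-08 = 1 + j0.7546.
Step 4 — H = 0.6372 - j0.4808.
Step 5 — Magnitude: |H| = 0.7982 (-2.0 dB); phase: φ = -37.0°.

|H| = 0.7982 (-2.0 dB), φ = -37.0°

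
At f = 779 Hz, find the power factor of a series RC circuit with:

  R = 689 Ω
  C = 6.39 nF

Step 1 — Angular frequency: ω = 2π·f = 2π·779 = 4895 rad/s.
Step 2 — Component impedances:
  R: Z = R = 689 Ω
  C: Z = 1/(jωC) = -j/(ω·C) = 0 - j3.197e+04 Ω
Step 3 — Series combination: Z_total = R + C = 689 - j3.197e+04 Ω = 3.198e+04∠-88.8° Ω.
Step 4 — Power factor: PF = cos(φ) = Re(Z)/|Z| = 689/3.198e+04 = 0.02154.
Step 5 — Type: Im(Z) = -3.197e+04 ⇒ leading (phase φ = -88.8°).

PF = 0.02154 (leading, φ = -88.8°)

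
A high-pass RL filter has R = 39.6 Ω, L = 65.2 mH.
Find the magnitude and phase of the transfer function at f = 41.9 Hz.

Step 1 — Angular frequency: ω = 2π·41.9 = 263.3 rad/s.
Step 2 — Transfer function: H(jω) = jωL/(R + jωL).
Step 3 — Numerator jωL = j·17.16; denominator R + jωL = 39.6 + j17.16.
Step 4 — H = 0.1582 + j0.3649.
Step 5 — Magnitude: |H| = 0.3977 (-8.0 dB); phase: φ = 66.6°.

|H| = 0.3977 (-8.0 dB), φ = 66.6°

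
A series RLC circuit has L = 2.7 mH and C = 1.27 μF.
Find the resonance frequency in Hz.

Step 1 — Resonance condition Im(Z)=0 gives ω₀ = 1/√(LC).
Step 2 — ω₀ = 1/√(0.0027·1.27e-06) = 1.708e+04 rad/s.
Step 3 — f₀ = ω₀/(2π) = 2718 Hz.

f₀ = 2718 Hz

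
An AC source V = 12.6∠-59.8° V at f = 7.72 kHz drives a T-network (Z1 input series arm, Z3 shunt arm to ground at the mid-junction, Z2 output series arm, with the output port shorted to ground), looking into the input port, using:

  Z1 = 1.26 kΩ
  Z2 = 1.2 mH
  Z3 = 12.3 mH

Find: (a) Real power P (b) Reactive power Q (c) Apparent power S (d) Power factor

Step 1 — Angular frequency: ω = 2π·f = 2π·7720 = 4.851e+04 rad/s.
Step 2 — Component impedances:
  Z1: Z = R = 1260 Ω
  Z2: Z = jωL = j·4.851e+04·0.0012 = 0 + j58.21 Ω
  Z3: Z = jωL = j·4.851e+04·0.0123 = 0 + j596.6 Ω
Step 3 — With the output port shorted to ground, the output series arm Z2 runs from the junction to ground; the shunt arm Z3 also runs from the junction to ground. They appear in parallel: Z3 || Z2 = 0 + j53.03 Ω.
Step 4 — Series with input arm Z1: Z_in = Z1 + (Z3 || Z2) = 1260 + j53.03 Ω = 1261∠2.4° Ω.
Step 5 — Source phasor: V = 12.6∠-59.8° V = 6.338 - j10.89 V.
Step 6 — Current: I = V / Z = 0.004658 - j0.008839 A = 0.009991∠-62.2° A.
Step 7 — Complex power: S = V·I* = 0.1258 + j0.005294 VA.
Step 8 — Real power: P = Re(S) = 0.1258 W.
Step 9 — Reactive power: Q = Im(S) = 0.005294 VAR.
Step 10 — Apparent power: |S| = 0.1259 VA.
Step 11 — Power factor: PF = P/|S| = 0.9991 (lagging).

(a) P = 0.1258 W  (b) Q = 0.005294 VAR  (c) S = 0.1259 VA  (d) PF = 0.9991 (lagging)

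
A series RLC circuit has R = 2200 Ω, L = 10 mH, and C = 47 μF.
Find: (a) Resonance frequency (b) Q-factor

Step 1 — Resonance condition Im(Z)=0 gives ω₀ = 1/√(LC).
Step 2 — ω₀ = 1/√(0.01·4.7e-05) = 1459 rad/s.
Step 3 — f₀ = ω₀/(2π) = 232.2 Hz.
Step 4 — Series Q: Q = ω₀L/R = 1459·0.01/2200 = 0.00663.

(a) f₀ = 232.2 Hz  (b) Q = 0.00663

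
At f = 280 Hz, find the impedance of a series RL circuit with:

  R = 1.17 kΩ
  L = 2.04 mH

Step 1 — Angular frequency: ω = 2π·f = 2π·280 = 1759 rad/s.
Step 2 — Component impedances:
  R: Z = R = 1170 Ω
  L: Z = jωL = j·1759·0.00204 = 0 + j3.589 Ω
Step 3 — Series combination: Z_total = R + L = 1170 + j3.589 Ω = 1170∠0.2° Ω.

Z = 1170 + j3.589 Ω = 1170∠0.2° Ω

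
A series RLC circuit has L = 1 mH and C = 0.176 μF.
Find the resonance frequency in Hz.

Step 1 — Resonance condition Im(Z)=0 gives ω₀ = 1/√(LC).
Step 2 — ω₀ = 1/√(0.001·1.76e-07) = 7.538e+04 rad/s.
Step 3 — f₀ = ω₀/(2π) = 1.2e+04 Hz.

f₀ = 1.2e+04 Hz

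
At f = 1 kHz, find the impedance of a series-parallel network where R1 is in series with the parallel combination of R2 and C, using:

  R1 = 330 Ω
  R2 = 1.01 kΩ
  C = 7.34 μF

Step 1 — Angular frequency: ω = 2π·f = 2π·1000 = 6283 rad/s.
Step 2 — Component impedances:
  R1: Z = R = 330 Ω
  R2: Z = R = 1010 Ω
  C: Z = 1/(jωC) = -j/(ω·C) = 0 - j21.68 Ω
Step 3 — Parallel branch: R2 || C = 1/(1/R2 + 1/C) = 0.4653 - j21.67 Ω.
Step 4 — Series with R1: Z_total = R1 + (R2 || C) = 330.5 - j21.67 Ω = 331.2∠-3.8° Ω.

Z = 330.5 - j21.67 Ω = 331.2∠-3.8° Ω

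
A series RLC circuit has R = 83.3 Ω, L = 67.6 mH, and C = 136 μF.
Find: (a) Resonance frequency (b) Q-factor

Step 1 — Resonance condition Im(Z)=0 gives ω₀ = 1/√(LC).
Step 2 — ω₀ = 1/√(0.0676·0.000136) = 329.8 rad/s.
Step 3 — f₀ = ω₀/(2π) = 52.49 Hz.
Step 4 — Series Q: Q = ω₀L/R = 329.8·0.0676/83.3 = 0.2676.

(a) f₀ = 52.49 Hz  (b) Q = 0.2676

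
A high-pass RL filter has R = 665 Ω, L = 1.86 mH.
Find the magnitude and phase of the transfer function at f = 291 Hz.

Step 1 — Angular frequency: ω = 2π·291 = 1828 rad/s.
Step 2 — Transfer function: H(jω) = jωL/(R + jωL).
Step 3 — Numerator jωL = j·3.401; denominator R + jωL = 665 + j3.401.
Step 4 — H = 2.615e-05 + j0.005114.
Step 5 — Magnitude: |H| = 0.005114 (-45.8 dB); phase: φ = 89.7°.

|H| = 0.005114 (-45.8 dB), φ = 89.7°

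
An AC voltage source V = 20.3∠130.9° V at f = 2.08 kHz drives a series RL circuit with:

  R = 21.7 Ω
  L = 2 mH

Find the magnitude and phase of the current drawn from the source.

Step 1 — Angular frequency: ω = 2π·f = 2π·2080 = 1.307e+04 rad/s.
Step 2 — Component impedances:
  R: Z = R = 21.7 Ω
  L: Z = jωL = j·1.307e+04·0.002 = 0 + j26.14 Ω
Step 3 — Series combination: Z_total = R + L = 21.7 + j26.14 Ω = 33.97∠50.3° Ω.
Step 4 — Source phasor: V = 20.3∠130.9° V = -13.29 + j15.34 V.
Step 5 — Ohm's law: I = V / Z_total = (-13.29 + j15.34) / (21.7 + j26.14) = 0.0976 + j0.5895 A.
Step 6 — Convert to polar: |I| = 0.5976 A, ∠I = 80.6°.

I = 0.5976∠80.6° A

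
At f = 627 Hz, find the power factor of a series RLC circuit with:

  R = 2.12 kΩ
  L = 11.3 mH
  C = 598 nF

Step 1 — Angular frequency: ω = 2π·f = 2π·627 = 3940 rad/s.
Step 2 — Component impedances:
  R: Z = R = 2120 Ω
  L: Z = jωL = j·3940·0.0113 = 0 + j44.52 Ω
  C: Z = 1/(jωC) = -j/(ω·C) = 0 - j424.5 Ω
Step 3 — Series combination: Z_total = R + L + C = 2120 - j380 Ω = 2154∠-10.2° Ω.
Step 4 — Power factor: PF = cos(φ) = Re(Z)/|Z| = 2120/2153.8 = 0.9843.
Step 5 — Type: Im(Z) = -380 ⇒ leading (phase φ = -10.2°).

PF = 0.9843 (leading, φ = -10.2°)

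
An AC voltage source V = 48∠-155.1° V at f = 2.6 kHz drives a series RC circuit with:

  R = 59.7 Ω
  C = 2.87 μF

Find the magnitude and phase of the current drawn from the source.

Step 1 — Angular frequency: ω = 2π·f = 2π·2600 = 1.634e+04 rad/s.
Step 2 — Component impedances:
  R: Z = R = 59.7 Ω
  C: Z = 1/(jωC) = -j/(ω·C) = 0 - j21.33 Ω
Step 3 — Series combination: Z_total = R + C = 59.7 - j21.33 Ω = 63.4∠-19.7° Ω.
Step 4 — Source phasor: V = 48∠-155.1° V = -43.54 - j20.21 V.
Step 5 — Ohm's law: I = V / Z_total = (-43.54 - j20.21) / (59.7 - j21.33) = -0.5395 - j0.5313 A.
Step 6 — Convert to polar: |I| = 0.7572 A, ∠I = -135.4°.

I = 0.7572∠-135.4° A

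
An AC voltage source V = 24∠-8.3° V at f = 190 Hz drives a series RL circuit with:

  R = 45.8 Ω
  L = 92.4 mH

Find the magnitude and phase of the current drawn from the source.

Step 1 — Angular frequency: ω = 2π·f = 2π·190 = 1194 rad/s.
Step 2 — Component impedances:
  R: Z = R = 45.8 Ω
  L: Z = jωL = j·1194·0.0924 = 0 + j110.3 Ω
Step 3 — Series combination: Z_total = R + L = 45.8 + j110.3 Ω = 119.4∠67.5° Ω.
Step 4 — Source phasor: V = 24∠-8.3° V = 23.75 - j3.465 V.
Step 5 — Ohm's law: I = V / Z_total = (23.75 - j3.465) / (45.8 + j110.3) = 0.04946 - j0.1948 A.
Step 6 — Convert to polar: |I| = 0.2009 A, ∠I = -75.8°.

I = 0.2009∠-75.8° A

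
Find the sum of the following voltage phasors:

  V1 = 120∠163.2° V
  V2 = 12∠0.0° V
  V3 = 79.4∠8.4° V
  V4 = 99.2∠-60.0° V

Step 1 — Convert each phasor to rectangular form:
  V1 = 120·(cos(163.2°) + j·sin(163.2°)) = -114.9 + j34.68 V
  V2 = 12·(cos(0.0°) + j·sin(0.0°)) = 12 V
  V3 = 79.4·(cos(8.4°) + j·sin(8.4°)) = 78.55 + j11.6 V
  V4 = 99.2·(cos(-60.0°) + j·sin(-60.0°)) = 49.6 - j85.91 V
Step 2 — Sum components: V_total = 25.27 - j39.63 V.
Step 3 — Convert to polar: |V_total| = 47 V, ∠V_total = -57.5°.

V_total = 47∠-57.5° V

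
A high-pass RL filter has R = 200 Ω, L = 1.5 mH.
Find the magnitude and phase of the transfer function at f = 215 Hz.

Step 1 — Angular frequency: ω = 2π·215 = 1351 rad/s.
Step 2 — Transfer function: H(jω) = jωL/(R + jωL).
Step 3 — Numerator jωL = j·2.026; denominator R + jωL = 200 + j2.026.
Step 4 — H = 0.0001026 + j0.01013.
Step 5 — Magnitude: |H| = 0.01013 (-39.9 dB); phase: φ = 89.4°.

|H| = 0.01013 (-39.9 dB), φ = 89.4°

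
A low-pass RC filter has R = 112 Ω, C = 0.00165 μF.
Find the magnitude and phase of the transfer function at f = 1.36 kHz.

Step 1 — Angular frequency: ω = 2π·1360 = 8545 rad/s.
Step 2 — Transfer function: H(jω) = 1/(1 + jωRC).
Step 3 — Denominator: 1 + jωRC = 1 + j·8545·112·1.65e-09 = 1 + j0.001579.
Step 4 — H = 1 - j0.001579.
Step 5 — Magnitude: |H| = 1 (-0.0 dB); phase: φ = -0.1°.

|H| = 1 (-0.0 dB), φ = -0.1°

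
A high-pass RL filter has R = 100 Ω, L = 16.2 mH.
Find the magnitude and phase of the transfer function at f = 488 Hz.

Step 1 — Angular frequency: ω = 2π·488 = 3066 rad/s.
Step 2 — Transfer function: H(jω) = jωL/(R + jωL).
Step 3 — Numerator jωL = j·49.67; denominator R + jωL = 100 + j49.67.
Step 4 — H = 0.1979 + j0.3984.
Step 5 — Magnitude: |H| = 0.4449 (-7.0 dB); phase: φ = 63.6°.

|H| = 0.4449 (-7.0 dB), φ = 63.6°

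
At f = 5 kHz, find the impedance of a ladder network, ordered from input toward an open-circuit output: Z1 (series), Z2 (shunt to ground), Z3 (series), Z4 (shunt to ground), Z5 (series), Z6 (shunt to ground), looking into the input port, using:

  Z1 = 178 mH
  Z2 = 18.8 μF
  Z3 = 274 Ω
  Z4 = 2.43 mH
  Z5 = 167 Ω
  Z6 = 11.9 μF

Step 1 — Angular frequency: ω = 2π·f = 2π·5000 = 3.142e+04 rad/s.
Step 2 — Component impedances:
  Z1: Z = jωL = j·3.142e+04·0.178 = 0 + j5592 Ω
  Z2: Z = 1/(jωC) = -j/(ω·C) = 0 - j1.693 Ω
  Z3: Z = R = 274 Ω
  Z4: Z = jωL = j·3.142e+04·0.00243 = 0 + j76.34 Ω
  Z5: Z = R = 167 Ω
  Z6: Z = 1/(jωC) = -j/(ω·C) = 0 - j2.675 Ω
Step 3 — Ladder network (open output): work backward from the far end, alternating series and parallel combinations. Z_in = 0.009078 + j5590 Ω = 5590∠90.0° Ω.

Z = 0.009078 + j5590 Ω = 5590∠90.0° Ω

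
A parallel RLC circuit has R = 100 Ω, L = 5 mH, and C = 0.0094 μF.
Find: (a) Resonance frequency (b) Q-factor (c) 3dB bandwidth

Step 1 — Resonance: ω₀ = 1/√(LC) = 1/√(0.005·9.4e-09) = 1.459e+05 rad/s.
Step 2 — f₀ = ω₀/(2π) = 2.322e+04 Hz.
Step 3 — Parallel Q: Q = R/(ω₀L) = 100/(1.459e+05·0.005) = 0.1371.
Step 4 — Bandwidth: Δω = ω₀/Q = 1.064e+06 rad/s; BW = Δω/(2π) = 1.693e+05 Hz.

(a) f₀ = 2.322e+04 Hz  (b) Q = 0.1371  (c) BW = 1.693e+05 Hz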